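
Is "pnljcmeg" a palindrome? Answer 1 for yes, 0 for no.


Input: pnljcmeg
Reversed: gemcjlnp
  Compare pos 0 ('p') with pos 7 ('g'): MISMATCH
  Compare pos 1 ('n') with pos 6 ('e'): MISMATCH
  Compare pos 2 ('l') with pos 5 ('m'): MISMATCH
  Compare pos 3 ('j') with pos 4 ('c'): MISMATCH
Result: not a palindrome

0


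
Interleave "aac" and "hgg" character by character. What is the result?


Interleaving "aac" and "hgg":
  Position 0: 'a' from first, 'h' from second => "ah"
  Position 1: 'a' from first, 'g' from second => "ag"
  Position 2: 'c' from first, 'g' from second => "cg"
Result: ahagcg

ahagcg


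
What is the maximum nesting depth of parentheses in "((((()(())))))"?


Input: "((((()(())))))"
Tracking depth:
  Position 0 '(': depth becomes 1
  Position 1 '(': depth becomes 2
  Position 2 '(': depth becomes 3
  Position 3 '(': depth becomes 4
  Position 4 '(': depth becomes 5
  Position 5 ')': depth becomes 4
  Position 6 '(': depth becomes 5
  Position 7 '(': depth becomes 6
  Position 8 ')': depth becomes 5
  Position 9 ')': depth becomes 4
  Position 10 ')': depth becomes 3
  Position 11 ')': depth becomes 2
  Position 12 ')': depth becomes 1
  Position 13 ')': depth becomes 0
Maximum depth reached: 6

6


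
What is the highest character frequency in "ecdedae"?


Input: ecdedae
Character counts:
  'a': 1
  'c': 1
  'd': 2
  'e': 3
Maximum frequency: 3

3


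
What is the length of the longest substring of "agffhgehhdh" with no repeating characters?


Input: "agffhgehhdh"
Sliding window (track last position of each char):
  Position 0 ('a'): window [0,0] length 1 -- new best
  Position 1 ('g'): window [0,1] length 2 -- new best
  Position 2 ('f'): window [0,2] length 3 -- new best
  Position 3 ('f'): repeat (last at 2), move window start to 3
  Position 3 ('f'): window [3,3] length 1
  Position 4 ('h'): window [3,4] length 2
  Position 5 ('g'): window [3,5] length 3
  Position 6 ('e'): window [3,6] length 4 -- new best
  Position 7 ('h'): repeat (last at 4), move window start to 5
  Position 7 ('h'): window [5,7] length 3
  Position 8 ('h'): repeat (last at 7), move window start to 8
  Position 8 ('h'): window [8,8] length 1
  Position 9 ('d'): window [8,9] length 2
  Position 10 ('h'): repeat (last at 8), move window start to 9
  Position 10 ('h'): window [9,10] length 2
Longest substring with no repeats: "fhge" with length 4

4


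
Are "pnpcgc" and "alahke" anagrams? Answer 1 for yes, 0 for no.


Strings: "pnpcgc", "alahke"
Sorted first:  ccgnpp
Sorted second: aaehkl
Differ at position 0: 'c' vs 'a' => not anagrams

0


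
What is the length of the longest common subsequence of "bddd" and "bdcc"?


LCS of "bddd" and "bdcc"
DP table:
           b    d    c    c
      0    0    0    0    0
  b   0    1    1    1    1
  d   0    1    2    2    2
  d   0    1    2    2    2
  d   0    1    2    2    2
LCS length = dp[4][4] = 2

2


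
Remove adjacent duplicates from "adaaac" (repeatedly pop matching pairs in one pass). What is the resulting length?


Input: adaaac
Stack-based adjacent duplicate removal:
  Read 'a': push. Stack: a
  Read 'd': push. Stack: ad
  Read 'a': push. Stack: ada
  Read 'a': matches stack top 'a' => pop. Stack: ad
  Read 'a': push. Stack: ada
  Read 'c': push. Stack: adac
Final stack: "adac" (length 4)

4


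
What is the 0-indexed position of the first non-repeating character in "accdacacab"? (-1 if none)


Input: accdacacab
Character frequencies:
  'a': 4
  'b': 1
  'c': 4
  'd': 1
Scanning left to right for freq == 1:
  Position 0 ('a'): freq=4, skip
  Position 1 ('c'): freq=4, skip
  Position 2 ('c'): freq=4, skip
  Position 3 ('d'): unique! => answer = 3

3


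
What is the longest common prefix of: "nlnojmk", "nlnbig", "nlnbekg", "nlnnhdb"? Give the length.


Words: nlnojmk, nlnbig, nlnbekg, nlnnhdb
  Position 0: all 'n' => match
  Position 1: all 'l' => match
  Position 2: all 'n' => match
  Position 3: ('o', 'b', 'b', 'n') => mismatch, stop
LCP = "nln" (length 3)

3


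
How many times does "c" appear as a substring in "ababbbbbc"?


Searching for "c" in "ababbbbbc"
Scanning each position:
  Position 0: "a" => no
  Position 1: "b" => no
  Position 2: "a" => no
  Position 3: "b" => no
  Position 4: "b" => no
  Position 5: "b" => no
  Position 6: "b" => no
  Position 7: "b" => no
  Position 8: "c" => MATCH
Total occurrences: 1

1


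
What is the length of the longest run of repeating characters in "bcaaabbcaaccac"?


Input: "bcaaabbcaaccac"
Scanning for longest run:
  Position 1 ('c'): new char, reset run to 1
  Position 2 ('a'): new char, reset run to 1
  Position 3 ('a'): continues run of 'a', length=2
  Position 4 ('a'): continues run of 'a', length=3
  Position 5 ('b'): new char, reset run to 1
  Position 6 ('b'): continues run of 'b', length=2
  Position 7 ('c'): new char, reset run to 1
  Position 8 ('a'): new char, reset run to 1
  Position 9 ('a'): continues run of 'a', length=2
  Position 10 ('c'): new char, reset run to 1
  Position 11 ('c'): continues run of 'c', length=2
  Position 12 ('a'): new char, reset run to 1
  Position 13 ('c'): new char, reset run to 1
Longest run: 'a' with length 3

3


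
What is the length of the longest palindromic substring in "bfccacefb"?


Input: "bfccacefb"
Checking substrings for palindromes:
  [3:6] "cac" (len 3) => palindrome
  [2:4] "cc" (len 2) => palindrome
Longest palindromic substring: "cac" with length 3

3


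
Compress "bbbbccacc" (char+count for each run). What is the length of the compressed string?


Input: bbbbccacc
Runs:
  'b' x 4 => "b4"
  'c' x 2 => "c2"
  'a' x 1 => "a1"
  'c' x 2 => "c2"
Compressed: "b4c2a1c2"
Compressed length: 8

8


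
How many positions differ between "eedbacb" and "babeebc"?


Comparing "eedbacb" and "babeebc" position by position:
  Position 0: 'e' vs 'b' => DIFFER
  Position 1: 'e' vs 'a' => DIFFER
  Position 2: 'd' vs 'b' => DIFFER
  Position 3: 'b' vs 'e' => DIFFER
  Position 4: 'a' vs 'e' => DIFFER
  Position 5: 'c' vs 'b' => DIFFER
  Position 6: 'b' vs 'c' => DIFFER
Positions that differ: 7

7


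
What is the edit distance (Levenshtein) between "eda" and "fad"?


Computing edit distance: "eda" -> "fad"
DP table:
           f    a    d
      0    1    2    3
  e   1    1    2    3
  d   2    2    2    2
  a   3    3    2    3
Edit distance = dp[3][3] = 3

3


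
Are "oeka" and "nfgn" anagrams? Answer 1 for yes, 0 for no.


Strings: "oeka", "nfgn"
Sorted first:  aeko
Sorted second: fgnn
Differ at position 0: 'a' vs 'f' => not anagrams

0


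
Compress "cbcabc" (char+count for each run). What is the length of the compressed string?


Input: cbcabc
Runs:
  'c' x 1 => "c1"
  'b' x 1 => "b1"
  'c' x 1 => "c1"
  'a' x 1 => "a1"
  'b' x 1 => "b1"
  'c' x 1 => "c1"
Compressed: "c1b1c1a1b1c1"
Compressed length: 12

12


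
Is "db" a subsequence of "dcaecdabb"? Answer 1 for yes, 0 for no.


Check if "db" is a subsequence of "dcaecdabb"
Greedy scan:
  Position 0 ('d'): matches sub[0] = 'd'
  Position 1 ('c'): no match needed
  Position 2 ('a'): no match needed
  Position 3 ('e'): no match needed
  Position 4 ('c'): no match needed
  Position 5 ('d'): no match needed
  Position 6 ('a'): no match needed
  Position 7 ('b'): matches sub[1] = 'b'
  Position 8 ('b'): no match needed
All 2 characters matched => is a subsequence

1


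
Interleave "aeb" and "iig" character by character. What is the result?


Interleaving "aeb" and "iig":
  Position 0: 'a' from first, 'i' from second => "ai"
  Position 1: 'e' from first, 'i' from second => "ei"
  Position 2: 'b' from first, 'g' from second => "bg"
Result: aieibg

aieibg


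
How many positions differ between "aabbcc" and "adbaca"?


Comparing "aabbcc" and "adbaca" position by position:
  Position 0: 'a' vs 'a' => same
  Position 1: 'a' vs 'd' => DIFFER
  Position 2: 'b' vs 'b' => same
  Position 3: 'b' vs 'a' => DIFFER
  Position 4: 'c' vs 'c' => same
  Position 5: 'c' vs 'a' => DIFFER
Positions that differ: 3

3


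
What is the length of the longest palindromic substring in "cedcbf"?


Input: "cedcbf"
Checking substrings for palindromes:
  No multi-char palindromic substrings found
Longest palindromic substring: "c" with length 1

1


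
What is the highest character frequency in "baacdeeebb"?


Input: baacdeeebb
Character counts:
  'a': 2
  'b': 3
  'c': 1
  'd': 1
  'e': 3
Maximum frequency: 3

3


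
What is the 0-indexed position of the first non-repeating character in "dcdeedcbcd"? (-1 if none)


Input: dcdeedcbcd
Character frequencies:
  'b': 1
  'c': 3
  'd': 4
  'e': 2
Scanning left to right for freq == 1:
  Position 0 ('d'): freq=4, skip
  Position 1 ('c'): freq=3, skip
  Position 2 ('d'): freq=4, skip
  Position 3 ('e'): freq=2, skip
  Position 4 ('e'): freq=2, skip
  Position 5 ('d'): freq=4, skip
  Position 6 ('c'): freq=3, skip
  Position 7 ('b'): unique! => answer = 7

7


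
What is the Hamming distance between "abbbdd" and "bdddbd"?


Comparing "abbbdd" and "bdddbd" position by position:
  Position 0: 'a' vs 'b' => differ
  Position 1: 'b' vs 'd' => differ
  Position 2: 'b' vs 'd' => differ
  Position 3: 'b' vs 'd' => differ
  Position 4: 'd' vs 'b' => differ
  Position 5: 'd' vs 'd' => same
Total differences (Hamming distance): 5

5


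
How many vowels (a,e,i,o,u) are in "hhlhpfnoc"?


Input: hhlhpfnoc
Checking each character:
  'h' at position 0: consonant
  'h' at position 1: consonant
  'l' at position 2: consonant
  'h' at position 3: consonant
  'p' at position 4: consonant
  'f' at position 5: consonant
  'n' at position 6: consonant
  'o' at position 7: vowel (running total: 1)
  'c' at position 8: consonant
Total vowels: 1

1


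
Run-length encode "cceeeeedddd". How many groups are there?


Input: cceeeeedddd
Scanning for consecutive runs:
  Group 1: 'c' x 2 (positions 0-1)
  Group 2: 'e' x 5 (positions 2-6)
  Group 3: 'd' x 4 (positions 7-10)
Total groups: 3

3


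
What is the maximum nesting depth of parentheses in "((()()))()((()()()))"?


Input: "((()()))()((()()()))"
Tracking depth:
  Position 0 '(': depth becomes 1
  Position 1 '(': depth becomes 2
  Position 2 '(': depth becomes 3
  Position 3 ')': depth becomes 2
  Position 4 '(': depth becomes 3
  Position 5 ')': depth becomes 2
  Position 6 ')': depth becomes 1
  Position 7 ')': depth becomes 0
  Position 8 '(': depth becomes 1
  Position 9 ')': depth becomes 0
  Position 10 '(': depth becomes 1
  Position 11 '(': depth becomes 2
  Position 12 '(': depth becomes 3
  Position 13 ')': depth becomes 2
  Position 14 '(': depth becomes 3
  Position 15 ')': depth becomes 2
  Position 16 '(': depth becomes 3
  Position 17 ')': depth becomes 2
  Position 18 ')': depth becomes 1
  Position 19 ')': depth becomes 0
Maximum depth reached: 3

3


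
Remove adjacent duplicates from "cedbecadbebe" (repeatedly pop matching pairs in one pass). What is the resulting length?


Input: cedbecadbebe
Stack-based adjacent duplicate removal:
  Read 'c': push. Stack: c
  Read 'e': push. Stack: ce
  Read 'd': push. Stack: ced
  Read 'b': push. Stack: cedb
  Read 'e': push. Stack: cedbe
  Read 'c': push. Stack: cedbec
  Read 'a': push. Stack: cedbeca
  Read 'd': push. Stack: cedbecad
  Read 'b': push. Stack: cedbecadb
  Read 'e': push. Stack: cedbecadbe
  Read 'b': push. Stack: cedbecadbeb
  Read 'e': push. Stack: cedbecadbebe
Final stack: "cedbecadbebe" (length 12)

12


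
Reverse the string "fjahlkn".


Input: fjahlkn
Reading characters right to left:
  Position 6: 'n'
  Position 5: 'k'
  Position 4: 'l'
  Position 3: 'h'
  Position 2: 'a'
  Position 1: 'j'
  Position 0: 'f'
Reversed: nklhajf

nklhajf


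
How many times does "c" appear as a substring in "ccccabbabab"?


Searching for "c" in "ccccabbabab"
Scanning each position:
  Position 0: "c" => MATCH
  Position 1: "c" => MATCH
  Position 2: "c" => MATCH
  Position 3: "c" => MATCH
  Position 4: "a" => no
  Position 5: "b" => no
  Position 6: "b" => no
  Position 7: "a" => no
  Position 8: "b" => no
  Position 9: "a" => no
  Position 10: "b" => no
Total occurrences: 4

4


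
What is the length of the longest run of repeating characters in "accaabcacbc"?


Input: "accaabcacbc"
Scanning for longest run:
  Position 1 ('c'): new char, reset run to 1
  Position 2 ('c'): continues run of 'c', length=2
  Position 3 ('a'): new char, reset run to 1
  Position 4 ('a'): continues run of 'a', length=2
  Position 5 ('b'): new char, reset run to 1
  Position 6 ('c'): new char, reset run to 1
  Position 7 ('a'): new char, reset run to 1
  Position 8 ('c'): new char, reset run to 1
  Position 9 ('b'): new char, reset run to 1
  Position 10 ('c'): new char, reset run to 1
Longest run: 'c' with length 2

2


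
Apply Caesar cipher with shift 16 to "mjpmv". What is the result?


Caesar cipher: shift "mjpmv" by 16
  'm' (pos 12) + 16 = pos 2 = 'c'
  'j' (pos 9) + 16 = pos 25 = 'z'
  'p' (pos 15) + 16 = pos 5 = 'f'
  'm' (pos 12) + 16 = pos 2 = 'c'
  'v' (pos 21) + 16 = pos 11 = 'l'
Result: czfcl

czfcl


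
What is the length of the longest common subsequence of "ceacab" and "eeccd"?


LCS of "ceacab" and "eeccd"
DP table:
           e    e    c    c    d
      0    0    0    0    0    0
  c   0    0    0    1    1    1
  e   0    1    1    1    1    1
  a   0    1    1    1    1    1
  c   0    1    1    2    2    2
  a   0    1    1    2    2    2
  b   0    1    1    2    2    2
LCS length = dp[6][5] = 2

2


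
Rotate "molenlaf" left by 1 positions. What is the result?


Input: "molenlaf", rotate left by 1
First 1 characters: "m"
Remaining characters: "olenlaf"
Concatenate remaining + first: "olenlaf" + "m" = "olenlafm"

olenlafm


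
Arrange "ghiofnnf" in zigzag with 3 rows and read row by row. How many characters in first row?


Zigzag "ghiofnnf" into 3 rows:
Placing characters:
  'g' => row 0
  'h' => row 1
  'i' => row 2
  'o' => row 1
  'f' => row 0
  'n' => row 1
  'n' => row 2
  'f' => row 1
Rows:
  Row 0: "gf"
  Row 1: "honf"
  Row 2: "in"
First row length: 2

2


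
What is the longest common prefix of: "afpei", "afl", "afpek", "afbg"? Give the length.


Words: afpei, afl, afpek, afbg
  Position 0: all 'a' => match
  Position 1: all 'f' => match
  Position 2: ('p', 'l', 'p', 'b') => mismatch, stop
LCP = "af" (length 2)

2


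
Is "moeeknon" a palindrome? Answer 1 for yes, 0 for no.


Input: moeeknon
Reversed: nonkeeom
  Compare pos 0 ('m') with pos 7 ('n'): MISMATCH
  Compare pos 1 ('o') with pos 6 ('o'): match
  Compare pos 2 ('e') with pos 5 ('n'): MISMATCH
  Compare pos 3 ('e') with pos 4 ('k'): MISMATCH
Result: not a palindrome

0


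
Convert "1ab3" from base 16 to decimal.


Input: "1ab3" in base 16
Positional expansion:
  Digit '1' (value 1) x 16^3 = 4096
  Digit 'a' (value 10) x 16^2 = 2560
  Digit 'b' (value 11) x 16^1 = 176
  Digit '3' (value 3) x 16^0 = 3
Sum = 6835

6835


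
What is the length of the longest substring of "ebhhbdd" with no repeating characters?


Input: "ebhhbdd"
Sliding window (track last position of each char):
  Position 0 ('e'): window [0,0] length 1 -- new best
  Position 1 ('b'): window [0,1] length 2 -- new best
  Position 2 ('h'): window [0,2] length 3 -- new best
  Position 3 ('h'): repeat (last at 2), move window start to 3
  Position 3 ('h'): window [3,3] length 1
  Position 4 ('b'): window [3,4] length 2
  Position 5 ('d'): window [3,5] length 3
  Position 6 ('d'): repeat (last at 5), move window start to 6
  Position 6 ('d'): window [6,6] length 1
Longest substring with no repeats: "ebh" with length 3

3


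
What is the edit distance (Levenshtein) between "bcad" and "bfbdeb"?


Computing edit distance: "bcad" -> "bfbdeb"
DP table:
           b    f    b    d    e    b
      0    1    2    3    4    5    6
  b   1    0    1    2    3    4    5
  c   2    1    1    2    3    4    5
  a   3    2    2    2    3    4    5
  d   4    3    3    3    2    3    4
Edit distance = dp[4][6] = 4

4


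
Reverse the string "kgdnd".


Input: kgdnd
Reading characters right to left:
  Position 4: 'd'
  Position 3: 'n'
  Position 2: 'd'
  Position 1: 'g'
  Position 0: 'k'
Reversed: dndgk

dndgk


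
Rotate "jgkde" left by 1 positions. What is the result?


Input: "jgkde", rotate left by 1
First 1 characters: "j"
Remaining characters: "gkde"
Concatenate remaining + first: "gkde" + "j" = "gkdej"

gkdej


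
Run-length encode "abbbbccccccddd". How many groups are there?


Input: abbbbccccccddd
Scanning for consecutive runs:
  Group 1: 'a' x 1 (positions 0-0)
  Group 2: 'b' x 4 (positions 1-4)
  Group 3: 'c' x 6 (positions 5-10)
  Group 4: 'd' x 3 (positions 11-13)
Total groups: 4

4


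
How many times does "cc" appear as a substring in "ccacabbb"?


Searching for "cc" in "ccacabbb"
Scanning each position:
  Position 0: "cc" => MATCH
  Position 1: "ca" => no
  Position 2: "ac" => no
  Position 3: "ca" => no
  Position 4: "ab" => no
  Position 5: "bb" => no
  Position 6: "bb" => no
Total occurrences: 1

1


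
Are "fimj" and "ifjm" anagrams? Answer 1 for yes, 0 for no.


Strings: "fimj", "ifjm"
Sorted first:  fijm
Sorted second: fijm
Sorted forms match => anagrams

1


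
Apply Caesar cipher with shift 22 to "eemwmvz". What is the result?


Caesar cipher: shift "eemwmvz" by 22
  'e' (pos 4) + 22 = pos 0 = 'a'
  'e' (pos 4) + 22 = pos 0 = 'a'
  'm' (pos 12) + 22 = pos 8 = 'i'
  'w' (pos 22) + 22 = pos 18 = 's'
  'm' (pos 12) + 22 = pos 8 = 'i'
  'v' (pos 21) + 22 = pos 17 = 'r'
  'z' (pos 25) + 22 = pos 21 = 'v'
Result: aaisirv

aaisirv


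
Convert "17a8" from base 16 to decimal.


Input: "17a8" in base 16
Positional expansion:
  Digit '1' (value 1) x 16^3 = 4096
  Digit '7' (value 7) x 16^2 = 1792
  Digit 'a' (value 10) x 16^1 = 160
  Digit '8' (value 8) x 16^0 = 8
Sum = 6056

6056


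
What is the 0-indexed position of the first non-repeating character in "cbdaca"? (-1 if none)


Input: cbdaca
Character frequencies:
  'a': 2
  'b': 1
  'c': 2
  'd': 1
Scanning left to right for freq == 1:
  Position 0 ('c'): freq=2, skip
  Position 1 ('b'): unique! => answer = 1

1


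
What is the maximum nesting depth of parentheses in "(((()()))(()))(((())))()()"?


Input: "(((()()))(()))(((())))()()"
Tracking depth:
  Position 0 '(': depth becomes 1
  Position 1 '(': depth becomes 2
  Position 2 '(': depth becomes 3
  Position 3 '(': depth becomes 4
  Position 4 ')': depth becomes 3
  Position 5 '(': depth becomes 4
  Position 6 ')': depth becomes 3
  Position 7 ')': depth becomes 2
  Position 8 ')': depth becomes 1
  Position 9 '(': depth becomes 2
  Position 10 '(': depth becomes 3
  Position 11 ')': depth becomes 2
  Position 12 ')': depth becomes 1
  Position 13 ')': depth becomes 0
  Position 14 '(': depth becomes 1
  Position 15 '(': depth becomes 2
  Position 16 '(': depth becomes 3
  Position 17 '(': depth becomes 4
  Position 18 ')': depth becomes 3
  Position 19 ')': depth becomes 2
  Position 20 ')': depth becomes 1
  Position 21 ')': depth becomes 0
  Position 22 '(': depth becomes 1
  Position 23 ')': depth becomes 0
  Position 24 '(': depth becomes 1
  Position 25 ')': depth becomes 0
Maximum depth reached: 4

4


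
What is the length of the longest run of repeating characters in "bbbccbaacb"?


Input: "bbbccbaacb"
Scanning for longest run:
  Position 1 ('b'): continues run of 'b', length=2
  Position 2 ('b'): continues run of 'b', length=3
  Position 3 ('c'): new char, reset run to 1
  Position 4 ('c'): continues run of 'c', length=2
  Position 5 ('b'): new char, reset run to 1
  Position 6 ('a'): new char, reset run to 1
  Position 7 ('a'): continues run of 'a', length=2
  Position 8 ('c'): new char, reset run to 1
  Position 9 ('b'): new char, reset run to 1
Longest run: 'b' with length 3

3


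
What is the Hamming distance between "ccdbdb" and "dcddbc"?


Comparing "ccdbdb" and "dcddbc" position by position:
  Position 0: 'c' vs 'd' => differ
  Position 1: 'c' vs 'c' => same
  Position 2: 'd' vs 'd' => same
  Position 3: 'b' vs 'd' => differ
  Position 4: 'd' vs 'b' => differ
  Position 5: 'b' vs 'c' => differ
Total differences (Hamming distance): 4

4


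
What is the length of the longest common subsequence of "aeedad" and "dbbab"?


LCS of "aeedad" and "dbbab"
DP table:
           d    b    b    a    b
      0    0    0    0    0    0
  a   0    0    0    0    1    1
  e   0    0    0    0    1    1
  e   0    0    0    0    1    1
  d   0    1    1    1    1    1
  a   0    1    1    1    2    2
  d   0    1    1    1    2    2
LCS length = dp[6][5] = 2

2


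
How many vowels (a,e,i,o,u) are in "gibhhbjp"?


Input: gibhhbjp
Checking each character:
  'g' at position 0: consonant
  'i' at position 1: vowel (running total: 1)
  'b' at position 2: consonant
  'h' at position 3: consonant
  'h' at position 4: consonant
  'b' at position 5: consonant
  'j' at position 6: consonant
  'p' at position 7: consonant
Total vowels: 1

1


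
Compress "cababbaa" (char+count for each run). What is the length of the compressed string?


Input: cababbaa
Runs:
  'c' x 1 => "c1"
  'a' x 1 => "a1"
  'b' x 1 => "b1"
  'a' x 1 => "a1"
  'b' x 2 => "b2"
  'a' x 2 => "a2"
Compressed: "c1a1b1a1b2a2"
Compressed length: 12

12


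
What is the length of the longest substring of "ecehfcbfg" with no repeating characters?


Input: "ecehfcbfg"
Sliding window (track last position of each char):
  Position 0 ('e'): window [0,0] length 1 -- new best
  Position 1 ('c'): window [0,1] length 2 -- new best
  Position 2 ('e'): repeat (last at 0), move window start to 1
  Position 2 ('e'): window [1,2] length 2
  Position 3 ('h'): window [1,3] length 3 -- new best
  Position 4 ('f'): window [1,4] length 4 -- new best
  Position 5 ('c'): repeat (last at 1), move window start to 2
  Position 5 ('c'): window [2,5] length 4
  Position 6 ('b'): window [2,6] length 5 -- new best
  Position 7 ('f'): repeat (last at 4), move window start to 5
  Position 7 ('f'): window [5,7] length 3
  Position 8 ('g'): window [5,8] length 4
Longest substring with no repeats: "ehfcb" with length 5

5


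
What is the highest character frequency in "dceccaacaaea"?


Input: dceccaacaaea
Character counts:
  'a': 5
  'c': 4
  'd': 1
  'e': 2
Maximum frequency: 5

5


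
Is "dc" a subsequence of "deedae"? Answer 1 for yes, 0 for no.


Check if "dc" is a subsequence of "deedae"
Greedy scan:
  Position 0 ('d'): matches sub[0] = 'd'
  Position 1 ('e'): no match needed
  Position 2 ('e'): no match needed
  Position 3 ('d'): no match needed
  Position 4 ('a'): no match needed
  Position 5 ('e'): no match needed
Only matched 1/2 characters => not a subsequence

0


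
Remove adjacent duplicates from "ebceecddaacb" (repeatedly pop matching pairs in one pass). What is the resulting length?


Input: ebceecddaacb
Stack-based adjacent duplicate removal:
  Read 'e': push. Stack: e
  Read 'b': push. Stack: eb
  Read 'c': push. Stack: ebc
  Read 'e': push. Stack: ebce
  Read 'e': matches stack top 'e' => pop. Stack: ebc
  Read 'c': matches stack top 'c' => pop. Stack: eb
  Read 'd': push. Stack: ebd
  Read 'd': matches stack top 'd' => pop. Stack: eb
  Read 'a': push. Stack: eba
  Read 'a': matches stack top 'a' => pop. Stack: eb
  Read 'c': push. Stack: ebc
  Read 'b': push. Stack: ebcb
Final stack: "ebcb" (length 4)

4


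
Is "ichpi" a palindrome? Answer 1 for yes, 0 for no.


Input: ichpi
Reversed: iphci
  Compare pos 0 ('i') with pos 4 ('i'): match
  Compare pos 1 ('c') with pos 3 ('p'): MISMATCH
Result: not a palindrome

0


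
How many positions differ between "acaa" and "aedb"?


Comparing "acaa" and "aedb" position by position:
  Position 0: 'a' vs 'a' => same
  Position 1: 'c' vs 'e' => DIFFER
  Position 2: 'a' vs 'd' => DIFFER
  Position 3: 'a' vs 'b' => DIFFER
Positions that differ: 3

3


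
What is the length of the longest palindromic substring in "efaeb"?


Input: "efaeb"
Checking substrings for palindromes:
  No multi-char palindromic substrings found
Longest palindromic substring: "e" with length 1

1


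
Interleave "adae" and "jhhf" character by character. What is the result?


Interleaving "adae" and "jhhf":
  Position 0: 'a' from first, 'j' from second => "aj"
  Position 1: 'd' from first, 'h' from second => "dh"
  Position 2: 'a' from first, 'h' from second => "ah"
  Position 3: 'e' from first, 'f' from second => "ef"
Result: ajdhahef

ajdhahef


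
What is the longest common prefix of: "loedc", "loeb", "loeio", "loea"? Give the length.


Words: loedc, loeb, loeio, loea
  Position 0: all 'l' => match
  Position 1: all 'o' => match
  Position 2: all 'e' => match
  Position 3: ('d', 'b', 'i', 'a') => mismatch, stop
LCP = "loe" (length 3)

3


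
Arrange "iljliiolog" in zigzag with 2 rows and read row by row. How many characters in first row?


Zigzag "iljliiolog" into 2 rows:
Placing characters:
  'i' => row 0
  'l' => row 1
  'j' => row 0
  'l' => row 1
  'i' => row 0
  'i' => row 1
  'o' => row 0
  'l' => row 1
  'o' => row 0
  'g' => row 1
Rows:
  Row 0: "ijioo"
  Row 1: "llilg"
First row length: 5

5


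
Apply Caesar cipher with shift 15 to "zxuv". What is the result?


Caesar cipher: shift "zxuv" by 15
  'z' (pos 25) + 15 = pos 14 = 'o'
  'x' (pos 23) + 15 = pos 12 = 'm'
  'u' (pos 20) + 15 = pos 9 = 'j'
  'v' (pos 21) + 15 = pos 10 = 'k'
Result: omjk

omjk


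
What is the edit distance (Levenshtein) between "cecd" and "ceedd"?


Computing edit distance: "cecd" -> "ceedd"
DP table:
           c    e    e    d    d
      0    1    2    3    4    5
  c   1    0    1    2    3    4
  e   2    1    0    1    2    3
  c   3    2    1    1    2    3
  d   4    3    2    2    1    2
Edit distance = dp[4][5] = 2

2


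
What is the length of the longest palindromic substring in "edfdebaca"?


Input: "edfdebaca"
Checking substrings for palindromes:
  [0:5] "edfde" (len 5) => palindrome
  [1:4] "dfd" (len 3) => palindrome
  [6:9] "aca" (len 3) => palindrome
Longest palindromic substring: "edfde" with length 5

5


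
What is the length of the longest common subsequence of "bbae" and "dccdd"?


LCS of "bbae" and "dccdd"
DP table:
           d    c    c    d    d
      0    0    0    0    0    0
  b   0    0    0    0    0    0
  b   0    0    0    0    0    0
  a   0    0    0    0    0    0
  e   0    0    0    0    0    0
LCS length = dp[4][5] = 0

0


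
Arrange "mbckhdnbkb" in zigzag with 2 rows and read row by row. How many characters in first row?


Zigzag "mbckhdnbkb" into 2 rows:
Placing characters:
  'm' => row 0
  'b' => row 1
  'c' => row 0
  'k' => row 1
  'h' => row 0
  'd' => row 1
  'n' => row 0
  'b' => row 1
  'k' => row 0
  'b' => row 1
Rows:
  Row 0: "mchnk"
  Row 1: "bkdbb"
First row length: 5

5


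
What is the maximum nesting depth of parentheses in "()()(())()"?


Input: "()()(())()"
Tracking depth:
  Position 0 '(': depth becomes 1
  Position 1 ')': depth becomes 0
  Position 2 '(': depth becomes 1
  Position 3 ')': depth becomes 0
  Position 4 '(': depth becomes 1
  Position 5 '(': depth becomes 2
  Position 6 ')': depth becomes 1
  Position 7 ')': depth becomes 0
  Position 8 '(': depth becomes 1
  Position 9 ')': depth becomes 0
Maximum depth reached: 2

2


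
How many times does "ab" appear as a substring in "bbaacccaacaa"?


Searching for "ab" in "bbaacccaacaa"
Scanning each position:
  Position 0: "bb" => no
  Position 1: "ba" => no
  Position 2: "aa" => no
  Position 3: "ac" => no
  Position 4: "cc" => no
  Position 5: "cc" => no
  Position 6: "ca" => no
  Position 7: "aa" => no
  Position 8: "ac" => no
  Position 9: "ca" => no
  Position 10: "aa" => no
Total occurrences: 0

0


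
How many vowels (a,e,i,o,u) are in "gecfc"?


Input: gecfc
Checking each character:
  'g' at position 0: consonant
  'e' at position 1: vowel (running total: 1)
  'c' at position 2: consonant
  'f' at position 3: consonant
  'c' at position 4: consonant
Total vowels: 1

1


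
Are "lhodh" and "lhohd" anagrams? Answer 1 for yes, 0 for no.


Strings: "lhodh", "lhohd"
Sorted first:  dhhlo
Sorted second: dhhlo
Sorted forms match => anagrams

1


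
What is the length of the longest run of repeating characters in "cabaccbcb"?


Input: "cabaccbcb"
Scanning for longest run:
  Position 1 ('a'): new char, reset run to 1
  Position 2 ('b'): new char, reset run to 1
  Position 3 ('a'): new char, reset run to 1
  Position 4 ('c'): new char, reset run to 1
  Position 5 ('c'): continues run of 'c', length=2
  Position 6 ('b'): new char, reset run to 1
  Position 7 ('c'): new char, reset run to 1
  Position 8 ('b'): new char, reset run to 1
Longest run: 'c' with length 2

2


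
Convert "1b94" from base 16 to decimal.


Input: "1b94" in base 16
Positional expansion:
  Digit '1' (value 1) x 16^3 = 4096
  Digit 'b' (value 11) x 16^2 = 2816
  Digit '9' (value 9) x 16^1 = 144
  Digit '4' (value 4) x 16^0 = 4
Sum = 7060

7060


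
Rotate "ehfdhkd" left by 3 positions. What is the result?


Input: "ehfdhkd", rotate left by 3
First 3 characters: "ehf"
Remaining characters: "dhkd"
Concatenate remaining + first: "dhkd" + "ehf" = "dhkdehf"

dhkdehf


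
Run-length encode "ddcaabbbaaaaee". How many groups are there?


Input: ddcaabbbaaaaee
Scanning for consecutive runs:
  Group 1: 'd' x 2 (positions 0-1)
  Group 2: 'c' x 1 (positions 2-2)
  Group 3: 'a' x 2 (positions 3-4)
  Group 4: 'b' x 3 (positions 5-7)
  Group 5: 'a' x 4 (positions 8-11)
  Group 6: 'e' x 2 (positions 12-13)
Total groups: 6

6


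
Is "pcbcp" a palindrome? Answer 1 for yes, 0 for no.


Input: pcbcp
Reversed: pcbcp
  Compare pos 0 ('p') with pos 4 ('p'): match
  Compare pos 1 ('c') with pos 3 ('c'): match
Result: palindrome

1


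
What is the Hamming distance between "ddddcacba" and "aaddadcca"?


Comparing "ddddcacba" and "aaddadcca" position by position:
  Position 0: 'd' vs 'a' => differ
  Position 1: 'd' vs 'a' => differ
  Position 2: 'd' vs 'd' => same
  Position 3: 'd' vs 'd' => same
  Position 4: 'c' vs 'a' => differ
  Position 5: 'a' vs 'd' => differ
  Position 6: 'c' vs 'c' => same
  Position 7: 'b' vs 'c' => differ
  Position 8: 'a' vs 'a' => same
Total differences (Hamming distance): 5

5


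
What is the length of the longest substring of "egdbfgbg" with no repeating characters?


Input: "egdbfgbg"
Sliding window (track last position of each char):
  Position 0 ('e'): window [0,0] length 1 -- new best
  Position 1 ('g'): window [0,1] length 2 -- new best
  Position 2 ('d'): window [0,2] length 3 -- new best
  Position 3 ('b'): window [0,3] length 4 -- new best
  Position 4 ('f'): window [0,4] length 5 -- new best
  Position 5 ('g'): repeat (last at 1), move window start to 2
  Position 5 ('g'): window [2,5] length 4
  Position 6 ('b'): repeat (last at 3), move window start to 4
  Position 6 ('b'): window [4,6] length 3
  Position 7 ('g'): repeat (last at 5), move window start to 6
  Position 7 ('g'): window [6,7] length 2
Longest substring with no repeats: "egdbf" with length 5

5


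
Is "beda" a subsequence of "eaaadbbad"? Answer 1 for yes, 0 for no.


Check if "beda" is a subsequence of "eaaadbbad"
Greedy scan:
  Position 0 ('e'): no match needed
  Position 1 ('a'): no match needed
  Position 2 ('a'): no match needed
  Position 3 ('a'): no match needed
  Position 4 ('d'): no match needed
  Position 5 ('b'): matches sub[0] = 'b'
  Position 6 ('b'): no match needed
  Position 7 ('a'): no match needed
  Position 8 ('d'): no match needed
Only matched 1/4 characters => not a subsequence

0


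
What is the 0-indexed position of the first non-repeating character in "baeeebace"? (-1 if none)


Input: baeeebace
Character frequencies:
  'a': 2
  'b': 2
  'c': 1
  'e': 4
Scanning left to right for freq == 1:
  Position 0 ('b'): freq=2, skip
  Position 1 ('a'): freq=2, skip
  Position 2 ('e'): freq=4, skip
  Position 3 ('e'): freq=4, skip
  Position 4 ('e'): freq=4, skip
  Position 5 ('b'): freq=2, skip
  Position 6 ('a'): freq=2, skip
  Position 7 ('c'): unique! => answer = 7

7


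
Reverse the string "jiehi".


Input: jiehi
Reading characters right to left:
  Position 4: 'i'
  Position 3: 'h'
  Position 2: 'e'
  Position 1: 'i'
  Position 0: 'j'
Reversed: iheij

iheij


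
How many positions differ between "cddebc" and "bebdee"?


Comparing "cddebc" and "bebdee" position by position:
  Position 0: 'c' vs 'b' => DIFFER
  Position 1: 'd' vs 'e' => DIFFER
  Position 2: 'd' vs 'b' => DIFFER
  Position 3: 'e' vs 'd' => DIFFER
  Position 4: 'b' vs 'e' => DIFFER
  Position 5: 'c' vs 'e' => DIFFER
Positions that differ: 6

6


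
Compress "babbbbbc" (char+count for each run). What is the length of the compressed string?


Input: babbbbbc
Runs:
  'b' x 1 => "b1"
  'a' x 1 => "a1"
  'b' x 5 => "b5"
  'c' x 1 => "c1"
Compressed: "b1a1b5c1"
Compressed length: 8

8


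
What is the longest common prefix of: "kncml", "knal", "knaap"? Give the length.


Words: kncml, knal, knaap
  Position 0: all 'k' => match
  Position 1: all 'n' => match
  Position 2: ('c', 'a', 'a') => mismatch, stop
LCP = "kn" (length 2)

2


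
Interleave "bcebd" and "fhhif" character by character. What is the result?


Interleaving "bcebd" and "fhhif":
  Position 0: 'b' from first, 'f' from second => "bf"
  Position 1: 'c' from first, 'h' from second => "ch"
  Position 2: 'e' from first, 'h' from second => "eh"
  Position 3: 'b' from first, 'i' from second => "bi"
  Position 4: 'd' from first, 'f' from second => "df"
Result: bfchehbidf

bfchehbidf


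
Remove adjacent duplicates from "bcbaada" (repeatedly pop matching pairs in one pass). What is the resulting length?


Input: bcbaada
Stack-based adjacent duplicate removal:
  Read 'b': push. Stack: b
  Read 'c': push. Stack: bc
  Read 'b': push. Stack: bcb
  Read 'a': push. Stack: bcba
  Read 'a': matches stack top 'a' => pop. Stack: bcb
  Read 'd': push. Stack: bcbd
  Read 'a': push. Stack: bcbda
Final stack: "bcbda" (length 5)

5


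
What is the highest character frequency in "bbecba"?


Input: bbecba
Character counts:
  'a': 1
  'b': 3
  'c': 1
  'e': 1
Maximum frequency: 3

3


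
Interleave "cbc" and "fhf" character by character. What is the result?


Interleaving "cbc" and "fhf":
  Position 0: 'c' from first, 'f' from second => "cf"
  Position 1: 'b' from first, 'h' from second => "bh"
  Position 2: 'c' from first, 'f' from second => "cf"
Result: cfbhcf

cfbhcf


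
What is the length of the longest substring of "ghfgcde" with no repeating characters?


Input: "ghfgcde"
Sliding window (track last position of each char):
  Position 0 ('g'): window [0,0] length 1 -- new best
  Position 1 ('h'): window [0,1] length 2 -- new best
  Position 2 ('f'): window [0,2] length 3 -- new best
  Position 3 ('g'): repeat (last at 0), move window start to 1
  Position 3 ('g'): window [1,3] length 3
  Position 4 ('c'): window [1,4] length 4 -- new best
  Position 5 ('d'): window [1,5] length 5 -- new best
  Position 6 ('e'): window [1,6] length 6 -- new best
Longest substring with no repeats: "hfgcde" with length 6

6


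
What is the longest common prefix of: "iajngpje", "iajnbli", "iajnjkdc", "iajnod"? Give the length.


Words: iajngpje, iajnbli, iajnjkdc, iajnod
  Position 0: all 'i' => match
  Position 1: all 'a' => match
  Position 2: all 'j' => match
  Position 3: all 'n' => match
  Position 4: ('g', 'b', 'j', 'o') => mismatch, stop
LCP = "iajn" (length 4)

4


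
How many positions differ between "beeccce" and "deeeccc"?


Comparing "beeccce" and "deeeccc" position by position:
  Position 0: 'b' vs 'd' => DIFFER
  Position 1: 'e' vs 'e' => same
  Position 2: 'e' vs 'e' => same
  Position 3: 'c' vs 'e' => DIFFER
  Position 4: 'c' vs 'c' => same
  Position 5: 'c' vs 'c' => same
  Position 6: 'e' vs 'c' => DIFFER
Positions that differ: 3

3


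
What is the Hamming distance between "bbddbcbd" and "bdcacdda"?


Comparing "bbddbcbd" and "bdcacdda" position by position:
  Position 0: 'b' vs 'b' => same
  Position 1: 'b' vs 'd' => differ
  Position 2: 'd' vs 'c' => differ
  Position 3: 'd' vs 'a' => differ
  Position 4: 'b' vs 'c' => differ
  Position 5: 'c' vs 'd' => differ
  Position 6: 'b' vs 'd' => differ
  Position 7: 'd' vs 'a' => differ
Total differences (Hamming distance): 7

7


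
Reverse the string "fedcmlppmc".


Input: fedcmlppmc
Reading characters right to left:
  Position 9: 'c'
  Position 8: 'm'
  Position 7: 'p'
  Position 6: 'p'
  Position 5: 'l'
  Position 4: 'm'
  Position 3: 'c'
  Position 2: 'd'
  Position 1: 'e'
  Position 0: 'f'
Reversed: cmpplmcdef

cmpplmcdef


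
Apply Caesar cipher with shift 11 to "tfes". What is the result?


Caesar cipher: shift "tfes" by 11
  't' (pos 19) + 11 = pos 4 = 'e'
  'f' (pos 5) + 11 = pos 16 = 'q'
  'e' (pos 4) + 11 = pos 15 = 'p'
  's' (pos 18) + 11 = pos 3 = 'd'
Result: eqpd

eqpd


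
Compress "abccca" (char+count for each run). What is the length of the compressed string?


Input: abccca
Runs:
  'a' x 1 => "a1"
  'b' x 1 => "b1"
  'c' x 3 => "c3"
  'a' x 1 => "a1"
Compressed: "a1b1c3a1"
Compressed length: 8

8


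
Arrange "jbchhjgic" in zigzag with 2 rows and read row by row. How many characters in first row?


Zigzag "jbchhjgic" into 2 rows:
Placing characters:
  'j' => row 0
  'b' => row 1
  'c' => row 0
  'h' => row 1
  'h' => row 0
  'j' => row 1
  'g' => row 0
  'i' => row 1
  'c' => row 0
Rows:
  Row 0: "jchgc"
  Row 1: "bhji"
First row length: 5

5


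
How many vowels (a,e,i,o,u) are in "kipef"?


Input: kipef
Checking each character:
  'k' at position 0: consonant
  'i' at position 1: vowel (running total: 1)
  'p' at position 2: consonant
  'e' at position 3: vowel (running total: 2)
  'f' at position 4: consonant
Total vowels: 2

2


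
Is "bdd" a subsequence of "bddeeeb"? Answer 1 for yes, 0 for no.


Check if "bdd" is a subsequence of "bddeeeb"
Greedy scan:
  Position 0 ('b'): matches sub[0] = 'b'
  Position 1 ('d'): matches sub[1] = 'd'
  Position 2 ('d'): matches sub[2] = 'd'
  Position 3 ('e'): no match needed
  Position 4 ('e'): no match needed
  Position 5 ('e'): no match needed
  Position 6 ('b'): no match needed
All 3 characters matched => is a subsequence

1


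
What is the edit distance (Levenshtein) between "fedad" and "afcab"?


Computing edit distance: "fedad" -> "afcab"
DP table:
           a    f    c    a    b
      0    1    2    3    4    5
  f   1    1    1    2    3    4
  e   2    2    2    2    3    4
  d   3    3    3    3    3    4
  a   4    3    4    4    3    4
  d   5    4    4    5    4    4
Edit distance = dp[5][5] = 4

4


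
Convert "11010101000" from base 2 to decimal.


Input: "11010101000" in base 2
Positional expansion:
  Digit '1' (value 1) x 2^10 = 1024
  Digit '1' (value 1) x 2^9 = 512
  Digit '0' (value 0) x 2^8 = 0
  Digit '1' (value 1) x 2^7 = 128
  Digit '0' (value 0) x 2^6 = 0
  Digit '1' (value 1) x 2^5 = 32
  Digit '0' (value 0) x 2^4 = 0
  Digit '1' (value 1) x 2^3 = 8
  Digit '0' (value 0) x 2^2 = 0
  Digit '0' (value 0) x 2^1 = 0
  Digit '0' (value 0) x 2^0 = 0
Sum = 1704

1704


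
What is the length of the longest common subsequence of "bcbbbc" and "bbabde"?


LCS of "bcbbbc" and "bbabde"
DP table:
           b    b    a    b    d    e
      0    0    0    0    0    0    0
  b   0    1    1    1    1    1    1
  c   0    1    1    1    1    1    1
  b   0    1    2    2    2    2    2
  b   0    1    2    2    3    3    3
  b   0    1    2    2    3    3    3
  c   0    1    2    2    3    3    3
LCS length = dp[6][6] = 3

3


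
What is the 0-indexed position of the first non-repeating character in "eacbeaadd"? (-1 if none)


Input: eacbeaadd
Character frequencies:
  'a': 3
  'b': 1
  'c': 1
  'd': 2
  'e': 2
Scanning left to right for freq == 1:
  Position 0 ('e'): freq=2, skip
  Position 1 ('a'): freq=3, skip
  Position 2 ('c'): unique! => answer = 2

2


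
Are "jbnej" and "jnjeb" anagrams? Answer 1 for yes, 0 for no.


Strings: "jbnej", "jnjeb"
Sorted first:  bejjn
Sorted second: bejjn
Sorted forms match => anagrams

1
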